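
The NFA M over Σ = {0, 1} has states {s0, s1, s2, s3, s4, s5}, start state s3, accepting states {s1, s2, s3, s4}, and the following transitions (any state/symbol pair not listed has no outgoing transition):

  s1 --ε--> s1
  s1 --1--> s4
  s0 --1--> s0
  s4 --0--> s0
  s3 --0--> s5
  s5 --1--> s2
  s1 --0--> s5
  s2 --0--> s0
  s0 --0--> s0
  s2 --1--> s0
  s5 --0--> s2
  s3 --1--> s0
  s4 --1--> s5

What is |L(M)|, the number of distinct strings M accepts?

The useful subgraph on states {s2, s3, s5} is acyclic, so L(M) is finite; the longest accepting path visits 3 useful states, giving maximum string length 2.
Counting accepting paths from s3 by length: 1 of length 0, 2 of length 2. Total 3.

3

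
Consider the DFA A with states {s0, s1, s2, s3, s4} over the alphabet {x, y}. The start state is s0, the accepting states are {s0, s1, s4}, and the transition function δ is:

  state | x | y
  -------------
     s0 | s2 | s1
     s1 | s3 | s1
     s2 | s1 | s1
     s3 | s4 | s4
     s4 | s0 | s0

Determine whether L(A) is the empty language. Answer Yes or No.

No

The empty string ε is accepted: the run s0 ends in the accepting state s0.
Since at least one string is accepted, L(A) is not empty.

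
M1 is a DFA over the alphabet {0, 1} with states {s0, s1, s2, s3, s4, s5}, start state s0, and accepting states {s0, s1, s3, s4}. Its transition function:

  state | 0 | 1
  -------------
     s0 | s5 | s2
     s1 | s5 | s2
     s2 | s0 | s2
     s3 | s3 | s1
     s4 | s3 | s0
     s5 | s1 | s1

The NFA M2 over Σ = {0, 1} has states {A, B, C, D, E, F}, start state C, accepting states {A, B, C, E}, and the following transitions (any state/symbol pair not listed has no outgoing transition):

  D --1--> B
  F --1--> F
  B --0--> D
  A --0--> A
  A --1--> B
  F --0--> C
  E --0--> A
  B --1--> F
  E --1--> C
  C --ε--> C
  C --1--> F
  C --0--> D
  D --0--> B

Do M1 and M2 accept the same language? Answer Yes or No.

Yes

Exploring the product automaton M1 × M2 from the start pair (s0, C), following both machines on each input symbol, reaches 4 state pairs: (s0, C), (s5, D), (s2, F), (s1, B).
M1 accepts in {s0, s1, s3, s4} and M2 accepts in {A, B, C, E}. In every reachable pair the two components are either both accepting — (s0, C), (s1, B) — or both non-accepting, so no string is accepted by exactly one of the machines: L(M1) \ L(M2) and L(M2) \ L(M1) are both empty.
Hence every string is accepted by M1 iff it is accepted by M2, and the two languages coincide.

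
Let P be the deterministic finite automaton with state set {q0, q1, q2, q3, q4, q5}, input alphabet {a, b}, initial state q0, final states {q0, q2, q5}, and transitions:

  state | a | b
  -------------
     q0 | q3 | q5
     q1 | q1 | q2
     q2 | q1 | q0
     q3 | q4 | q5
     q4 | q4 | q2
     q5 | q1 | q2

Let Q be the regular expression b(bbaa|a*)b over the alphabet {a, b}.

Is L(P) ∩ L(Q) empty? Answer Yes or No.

No

The string bb is accepted by both P and Q.
Hence L(P) ∩ L(Q) ≠ ∅.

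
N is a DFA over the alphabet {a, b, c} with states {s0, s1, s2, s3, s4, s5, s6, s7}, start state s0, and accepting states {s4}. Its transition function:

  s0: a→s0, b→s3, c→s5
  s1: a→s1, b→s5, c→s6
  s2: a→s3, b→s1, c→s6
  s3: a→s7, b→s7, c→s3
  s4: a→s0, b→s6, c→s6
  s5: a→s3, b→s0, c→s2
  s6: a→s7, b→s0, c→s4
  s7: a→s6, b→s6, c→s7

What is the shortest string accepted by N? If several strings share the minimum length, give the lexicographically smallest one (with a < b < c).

A breadth-first search from s0 reaches an accepting state first via the path s0 → s3 → s7 → s6 → s4 on input baac.
No string of length < 4 is accepted (BFS exhausts all shorter strings without reaching an accepting state), and baac is the lexicographically least accepting string of length 4.

baac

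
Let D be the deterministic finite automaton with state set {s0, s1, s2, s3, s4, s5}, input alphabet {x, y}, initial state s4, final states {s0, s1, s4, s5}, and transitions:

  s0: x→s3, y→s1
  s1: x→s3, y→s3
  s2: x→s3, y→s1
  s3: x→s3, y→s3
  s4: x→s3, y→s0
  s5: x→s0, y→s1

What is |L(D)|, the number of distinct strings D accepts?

The useful subgraph on states {s0, s1, s4} is acyclic, so L(D) is finite; the longest accepting path visits 3 useful states, giving maximum string length 2.
Counting accepting paths from s4 by length: 1 of length 0, 1 of length 1, 1 of length 2. Total 3.

3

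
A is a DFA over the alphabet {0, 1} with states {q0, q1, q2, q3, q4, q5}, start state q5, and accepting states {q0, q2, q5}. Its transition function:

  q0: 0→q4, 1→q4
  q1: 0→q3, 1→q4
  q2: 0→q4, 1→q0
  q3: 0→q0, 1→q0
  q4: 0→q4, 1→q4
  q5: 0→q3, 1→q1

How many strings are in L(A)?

The useful subgraph on states {q0, q1, q3, q5} is acyclic, so L(A) is finite; the longest accepting path visits 4 useful states, giving maximum string length 3.
Counting accepting paths from q5 by length: 1 of length 0, 2 of length 2, 2 of length 3. Total 5.

5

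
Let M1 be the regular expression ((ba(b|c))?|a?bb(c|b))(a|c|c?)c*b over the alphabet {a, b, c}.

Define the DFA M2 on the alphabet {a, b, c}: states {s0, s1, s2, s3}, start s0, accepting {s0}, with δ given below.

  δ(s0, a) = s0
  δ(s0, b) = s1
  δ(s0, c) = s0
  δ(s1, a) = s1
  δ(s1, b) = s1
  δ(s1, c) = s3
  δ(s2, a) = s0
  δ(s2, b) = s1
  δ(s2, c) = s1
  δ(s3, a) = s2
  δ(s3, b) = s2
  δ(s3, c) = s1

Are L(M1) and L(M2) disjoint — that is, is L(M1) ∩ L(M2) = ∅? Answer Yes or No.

Yes

Converting the expression M1 to a DFA (subset construction, then merging equivalent states) gives the minimal DFA with states {r0, r1, r2, r3, r4, r5, r6, r7, r8}, start state r0, accepting states {r2, r5, r7} and transitions r0: a→r1, b→r2, c→r3; r1: a→r4, b→r5, c→r3; r2: a→r6, b→r6, c→r4; r3: a→r4, b→r7, c→r3; r4: a→r4, b→r4, c→r4; r5: a→r4, b→r6, c→r4; r6: a→r4, b→r8, c→r8; r7: a→r4, b→r4, c→r4; r8: a→r3, b→r7, c→r3.
Exploring the product automaton M1 × M2 from the start pair (r0, s0), following both machines on each input symbol, reaches 17 state pairs: (r0, s0), (r1, s0), (r2, s1), (r3, s0), (r4, s0), (r5, s1), (r6, s1), (r4, s3), (r7, s1), (r4, s1), (r8, s1), (r8, s3), (r4, s2), (r3, s1), (r3, s3), (r3, s2), (r7, s2).
M1 accepts in {r2, r5, r7} and M2 accepts in {s0}; no reachable pair has both components accepting, so no string drives both machines to acceptance simultaneously and L(M1) ∩ L(M2) = ∅.
So no string is accepted by both, and the intersection is empty.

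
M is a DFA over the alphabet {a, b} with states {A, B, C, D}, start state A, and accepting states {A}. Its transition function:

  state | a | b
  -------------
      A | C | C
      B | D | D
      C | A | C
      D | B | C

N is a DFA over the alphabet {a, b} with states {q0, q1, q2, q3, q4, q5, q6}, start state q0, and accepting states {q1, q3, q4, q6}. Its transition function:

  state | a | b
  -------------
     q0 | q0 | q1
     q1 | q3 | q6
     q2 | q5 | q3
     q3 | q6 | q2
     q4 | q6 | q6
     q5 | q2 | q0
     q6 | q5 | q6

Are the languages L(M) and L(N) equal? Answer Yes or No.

No

The empty string ε is accepted by M but rejected by N.
So L(M) ≠ L(N).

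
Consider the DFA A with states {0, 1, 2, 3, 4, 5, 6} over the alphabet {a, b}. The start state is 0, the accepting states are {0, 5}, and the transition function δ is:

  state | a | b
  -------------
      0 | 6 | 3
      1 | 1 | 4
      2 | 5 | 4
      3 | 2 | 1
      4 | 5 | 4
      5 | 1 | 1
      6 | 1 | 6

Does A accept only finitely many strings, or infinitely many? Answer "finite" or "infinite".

infinite

State 1 is reachable from the start and can reach an accepting state, and it lies on the cycle 1 → 1.
Traversing that cycle any number of times yields accepted strings of unbounded length, so the language is infinite.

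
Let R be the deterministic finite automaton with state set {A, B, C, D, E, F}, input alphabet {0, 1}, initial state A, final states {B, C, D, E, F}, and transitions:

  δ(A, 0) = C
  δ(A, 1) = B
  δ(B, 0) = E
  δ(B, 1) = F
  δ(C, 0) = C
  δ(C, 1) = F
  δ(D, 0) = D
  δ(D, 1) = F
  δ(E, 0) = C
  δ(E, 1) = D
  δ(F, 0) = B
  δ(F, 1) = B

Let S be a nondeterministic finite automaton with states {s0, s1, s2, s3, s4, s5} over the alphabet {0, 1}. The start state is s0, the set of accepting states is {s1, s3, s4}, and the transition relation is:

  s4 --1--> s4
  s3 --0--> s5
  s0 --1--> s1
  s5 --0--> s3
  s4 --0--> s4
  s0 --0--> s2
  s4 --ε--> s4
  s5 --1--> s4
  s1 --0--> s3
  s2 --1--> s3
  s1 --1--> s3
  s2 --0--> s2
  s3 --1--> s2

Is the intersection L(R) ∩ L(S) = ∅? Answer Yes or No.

No

The string 1 is accepted by both R and S.
Hence L(R) ∩ L(S) ≠ ∅.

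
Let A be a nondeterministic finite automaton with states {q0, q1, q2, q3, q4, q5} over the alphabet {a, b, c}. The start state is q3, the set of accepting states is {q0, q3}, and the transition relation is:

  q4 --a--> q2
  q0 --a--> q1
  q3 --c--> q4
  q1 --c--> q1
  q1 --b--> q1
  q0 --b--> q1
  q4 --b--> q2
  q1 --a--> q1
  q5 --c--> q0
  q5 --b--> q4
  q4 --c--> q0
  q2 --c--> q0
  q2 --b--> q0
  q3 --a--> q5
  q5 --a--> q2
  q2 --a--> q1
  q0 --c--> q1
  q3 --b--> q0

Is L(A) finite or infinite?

The useful states (reachable from q3 and able to reach an accepting state) are {q0, q2, q3, q4, q5}.
Restricted to these states the transition graph has no cycle, so every accepting path has bounded length and L is finite.

finite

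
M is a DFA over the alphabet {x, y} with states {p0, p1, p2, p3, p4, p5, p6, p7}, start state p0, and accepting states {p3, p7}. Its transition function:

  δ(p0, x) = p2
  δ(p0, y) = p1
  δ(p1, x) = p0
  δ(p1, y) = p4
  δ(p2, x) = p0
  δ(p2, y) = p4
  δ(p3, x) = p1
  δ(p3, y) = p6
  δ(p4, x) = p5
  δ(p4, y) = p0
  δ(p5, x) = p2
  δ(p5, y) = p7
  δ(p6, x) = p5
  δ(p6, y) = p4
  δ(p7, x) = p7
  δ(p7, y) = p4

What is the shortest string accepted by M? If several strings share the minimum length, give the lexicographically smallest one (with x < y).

A breadth-first search from p0 reaches an accepting state first via the path p0 → p2 → p4 → p5 → p7 on input xyxy.
No string of length < 4 is accepted (BFS exhausts all shorter strings without reaching an accepting state), and xyxy is the lexicographically least accepting string of length 4.

xyxy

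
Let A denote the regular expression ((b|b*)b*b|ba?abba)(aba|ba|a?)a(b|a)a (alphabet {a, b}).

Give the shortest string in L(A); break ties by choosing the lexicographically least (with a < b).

By inspection of the expression, no string of length less than 4 matches, and baaa is the lexicographically first match of length 4.

baaa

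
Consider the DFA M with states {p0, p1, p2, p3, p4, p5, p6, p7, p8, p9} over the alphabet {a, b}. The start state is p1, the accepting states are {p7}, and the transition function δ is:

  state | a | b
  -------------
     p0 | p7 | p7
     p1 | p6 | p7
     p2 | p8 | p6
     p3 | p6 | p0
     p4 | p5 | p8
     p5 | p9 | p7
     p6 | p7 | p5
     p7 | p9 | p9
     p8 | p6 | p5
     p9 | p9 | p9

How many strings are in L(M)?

3

The useful subgraph on states {p1, p5, p6, p7} is acyclic, so L(M) is finite; the longest accepting path visits 4 useful states, giving maximum string length 3.
Counting accepting paths from p1 by length: 1 of length 1, 1 of length 2, 1 of length 3. Total 3.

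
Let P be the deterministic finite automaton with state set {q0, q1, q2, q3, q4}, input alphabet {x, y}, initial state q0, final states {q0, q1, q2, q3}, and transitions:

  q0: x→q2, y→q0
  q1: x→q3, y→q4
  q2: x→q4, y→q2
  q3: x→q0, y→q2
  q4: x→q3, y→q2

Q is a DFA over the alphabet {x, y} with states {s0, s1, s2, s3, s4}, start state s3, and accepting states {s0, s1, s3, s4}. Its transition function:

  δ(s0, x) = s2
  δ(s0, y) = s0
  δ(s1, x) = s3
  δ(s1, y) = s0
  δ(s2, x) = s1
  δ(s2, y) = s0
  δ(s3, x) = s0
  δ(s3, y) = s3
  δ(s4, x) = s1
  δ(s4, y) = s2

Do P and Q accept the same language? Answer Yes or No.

Exploring the product automaton P × Q from the start pair (q0, s3), following both machines on each input symbol, reaches 4 state pairs: (q0, s3), (q2, s0), (q4, s2), (q3, s1).
P accepts in {q0, q1, q2, q3} and Q accepts in {s0, s1, s3, s4}. In every reachable pair the two components are either both accepting — (q0, s3), (q2, s0), (q3, s1) — or both non-accepting, so no string is accepted by exactly one of the machines: L(P) \ L(Q) and L(Q) \ L(P) are both empty.
Hence every string is accepted by P iff it is accepted by Q, and the two languages coincide.

Yes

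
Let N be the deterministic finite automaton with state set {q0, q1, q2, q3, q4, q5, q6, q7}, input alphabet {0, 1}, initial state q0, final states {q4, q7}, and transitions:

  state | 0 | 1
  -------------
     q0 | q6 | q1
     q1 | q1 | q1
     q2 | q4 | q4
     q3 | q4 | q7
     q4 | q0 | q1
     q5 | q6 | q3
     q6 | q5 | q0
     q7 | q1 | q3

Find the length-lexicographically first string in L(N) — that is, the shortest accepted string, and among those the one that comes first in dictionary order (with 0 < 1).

0010

A breadth-first search from q0 reaches an accepting state first via the path q0 → q6 → q5 → q3 → q4 on input 0010.
No string of length < 4 is accepted (BFS exhausts all shorter strings without reaching an accepting state), and 0010 is the lexicographically least accepting string of length 4.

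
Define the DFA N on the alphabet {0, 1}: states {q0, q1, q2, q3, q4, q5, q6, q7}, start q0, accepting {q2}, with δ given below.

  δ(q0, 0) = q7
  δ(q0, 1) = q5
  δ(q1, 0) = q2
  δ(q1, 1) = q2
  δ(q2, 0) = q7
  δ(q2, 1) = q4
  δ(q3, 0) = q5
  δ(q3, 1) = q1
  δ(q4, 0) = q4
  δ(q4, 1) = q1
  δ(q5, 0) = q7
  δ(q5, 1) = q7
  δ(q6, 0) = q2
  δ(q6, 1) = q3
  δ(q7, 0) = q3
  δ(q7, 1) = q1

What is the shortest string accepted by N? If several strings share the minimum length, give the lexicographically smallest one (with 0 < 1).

A breadth-first search from q0 reaches an accepting state first via the path q0 → q7 → q1 → q2 on input 010.
No string of length < 3 is accepted (BFS exhausts all shorter strings without reaching an accepting state), and 010 is the lexicographically least accepting string of length 3.

010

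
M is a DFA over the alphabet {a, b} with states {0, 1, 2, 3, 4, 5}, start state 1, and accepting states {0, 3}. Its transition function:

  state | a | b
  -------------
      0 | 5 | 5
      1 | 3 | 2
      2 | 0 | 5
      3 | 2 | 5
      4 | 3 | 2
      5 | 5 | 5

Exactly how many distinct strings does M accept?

The useful subgraph on states {0, 1, 2, 3} is acyclic, so L(M) is finite; the longest accepting path visits 4 useful states, giving maximum string length 3.
Counting accepting paths from 1 by length: 1 of length 1, 1 of length 2, 1 of length 3. Total 3.

3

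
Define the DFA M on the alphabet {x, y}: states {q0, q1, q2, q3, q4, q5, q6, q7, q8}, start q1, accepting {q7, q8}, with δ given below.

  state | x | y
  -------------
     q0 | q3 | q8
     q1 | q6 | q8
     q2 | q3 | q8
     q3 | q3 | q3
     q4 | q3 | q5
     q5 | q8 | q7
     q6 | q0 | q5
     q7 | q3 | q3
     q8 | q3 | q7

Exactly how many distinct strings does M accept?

7

The useful subgraph on states {q0, q1, q5, q6, q7, q8} is acyclic, so L(M) is finite; the longest accepting path visits 5 useful states, giving maximum string length 4.
Counting accepting paths from q1 by length: 1 of length 1, 1 of length 2, 3 of length 3, 2 of length 4. Total 7.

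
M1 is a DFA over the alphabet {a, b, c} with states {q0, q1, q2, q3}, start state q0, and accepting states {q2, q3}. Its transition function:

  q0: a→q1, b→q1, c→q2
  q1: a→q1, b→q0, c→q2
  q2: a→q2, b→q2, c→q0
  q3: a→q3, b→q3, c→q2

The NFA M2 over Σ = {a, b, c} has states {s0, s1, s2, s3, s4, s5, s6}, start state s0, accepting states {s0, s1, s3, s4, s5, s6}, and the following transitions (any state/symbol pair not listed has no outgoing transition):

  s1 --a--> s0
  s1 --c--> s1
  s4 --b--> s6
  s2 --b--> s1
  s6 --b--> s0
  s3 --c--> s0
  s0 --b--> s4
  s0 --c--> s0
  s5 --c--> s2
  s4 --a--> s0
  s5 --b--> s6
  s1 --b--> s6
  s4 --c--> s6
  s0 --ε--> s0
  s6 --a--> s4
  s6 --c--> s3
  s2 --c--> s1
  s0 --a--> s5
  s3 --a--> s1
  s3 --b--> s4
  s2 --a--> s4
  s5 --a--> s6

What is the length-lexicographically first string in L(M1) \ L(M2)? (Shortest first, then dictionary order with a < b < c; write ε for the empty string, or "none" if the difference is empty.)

ac

The string ac is accepted by M1 but not by M2.
No shorter string lies in the difference, and ac is the lexicographically first length-2 string in L(M1) \ L(M2).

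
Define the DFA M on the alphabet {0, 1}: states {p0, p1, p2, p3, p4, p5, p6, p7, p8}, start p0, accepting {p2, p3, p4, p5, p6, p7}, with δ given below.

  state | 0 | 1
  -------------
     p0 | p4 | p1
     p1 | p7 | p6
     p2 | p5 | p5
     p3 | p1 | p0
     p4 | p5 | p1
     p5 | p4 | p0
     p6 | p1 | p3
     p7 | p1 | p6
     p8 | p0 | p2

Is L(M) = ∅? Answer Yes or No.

The string 0 is accepted: the run p0 → p4 ends in the accepting state p4.
Since at least one string is accepted, L(M) is not empty.

No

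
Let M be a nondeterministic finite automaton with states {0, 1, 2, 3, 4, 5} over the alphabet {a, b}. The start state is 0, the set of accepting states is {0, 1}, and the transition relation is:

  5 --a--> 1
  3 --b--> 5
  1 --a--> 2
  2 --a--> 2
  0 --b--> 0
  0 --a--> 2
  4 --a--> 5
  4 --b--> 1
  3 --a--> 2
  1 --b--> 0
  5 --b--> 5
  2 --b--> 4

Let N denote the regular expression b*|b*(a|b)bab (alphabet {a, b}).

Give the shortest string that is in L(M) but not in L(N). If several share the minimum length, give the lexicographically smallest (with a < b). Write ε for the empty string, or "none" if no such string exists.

abb

The string abb is accepted by M but not by N.
No shorter string lies in the difference, and abb is the lexicographically first length-3 string in L(M) \ L(N).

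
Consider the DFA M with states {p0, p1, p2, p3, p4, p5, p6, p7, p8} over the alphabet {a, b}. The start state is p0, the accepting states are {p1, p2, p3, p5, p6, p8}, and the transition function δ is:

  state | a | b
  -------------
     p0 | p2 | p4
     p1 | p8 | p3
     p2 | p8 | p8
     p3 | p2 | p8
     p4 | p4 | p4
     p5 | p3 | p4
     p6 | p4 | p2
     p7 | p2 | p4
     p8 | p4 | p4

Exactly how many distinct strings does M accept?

3

The useful subgraph on states {p0, p2, p8} is acyclic, so L(M) is finite; the longest accepting path visits 3 useful states, giving maximum string length 2.
Counting accepting paths from p0 by length: 1 of length 1, 2 of length 2. Total 3.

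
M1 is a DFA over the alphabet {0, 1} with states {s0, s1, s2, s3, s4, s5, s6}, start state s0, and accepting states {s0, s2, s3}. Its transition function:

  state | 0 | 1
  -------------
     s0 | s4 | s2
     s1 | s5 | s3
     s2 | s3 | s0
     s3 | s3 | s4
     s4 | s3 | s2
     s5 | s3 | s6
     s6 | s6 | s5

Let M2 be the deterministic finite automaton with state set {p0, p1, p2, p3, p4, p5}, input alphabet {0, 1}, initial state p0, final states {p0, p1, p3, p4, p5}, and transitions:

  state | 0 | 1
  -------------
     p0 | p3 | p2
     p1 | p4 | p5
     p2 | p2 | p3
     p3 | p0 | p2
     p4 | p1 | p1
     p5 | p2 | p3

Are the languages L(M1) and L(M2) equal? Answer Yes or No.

No

The string 1 is accepted by M1 but rejected by M2.
So L(M1) ≠ L(M2).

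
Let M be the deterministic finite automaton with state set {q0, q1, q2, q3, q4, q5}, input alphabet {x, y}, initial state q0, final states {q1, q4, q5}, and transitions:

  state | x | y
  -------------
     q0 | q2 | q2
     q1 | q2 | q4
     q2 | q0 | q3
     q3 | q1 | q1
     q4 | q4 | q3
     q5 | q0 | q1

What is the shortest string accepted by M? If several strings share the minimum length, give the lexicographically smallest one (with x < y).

xyx

A breadth-first search from q0 reaches an accepting state first via the path q0 → q2 → q3 → q1 on input xyx.
No string of length < 3 is accepted (BFS exhausts all shorter strings without reaching an accepting state), and xyx is the lexicographically least accepting string of length 3.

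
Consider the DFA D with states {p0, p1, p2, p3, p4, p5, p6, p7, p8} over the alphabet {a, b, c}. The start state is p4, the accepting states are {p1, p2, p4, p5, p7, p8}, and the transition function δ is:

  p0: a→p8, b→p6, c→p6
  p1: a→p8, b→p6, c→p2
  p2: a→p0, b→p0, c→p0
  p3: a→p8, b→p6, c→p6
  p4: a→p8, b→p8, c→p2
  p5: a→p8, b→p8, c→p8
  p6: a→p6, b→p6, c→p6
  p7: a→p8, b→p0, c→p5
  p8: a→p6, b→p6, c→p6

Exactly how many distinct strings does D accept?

7

The useful subgraph on states {p0, p2, p4, p8} is acyclic, so L(D) is finite; the longest accepting path visits 4 useful states, giving maximum string length 3.
Counting accepting paths from p4 by length: 1 of length 0, 3 of length 1, 3 of length 3. Total 7.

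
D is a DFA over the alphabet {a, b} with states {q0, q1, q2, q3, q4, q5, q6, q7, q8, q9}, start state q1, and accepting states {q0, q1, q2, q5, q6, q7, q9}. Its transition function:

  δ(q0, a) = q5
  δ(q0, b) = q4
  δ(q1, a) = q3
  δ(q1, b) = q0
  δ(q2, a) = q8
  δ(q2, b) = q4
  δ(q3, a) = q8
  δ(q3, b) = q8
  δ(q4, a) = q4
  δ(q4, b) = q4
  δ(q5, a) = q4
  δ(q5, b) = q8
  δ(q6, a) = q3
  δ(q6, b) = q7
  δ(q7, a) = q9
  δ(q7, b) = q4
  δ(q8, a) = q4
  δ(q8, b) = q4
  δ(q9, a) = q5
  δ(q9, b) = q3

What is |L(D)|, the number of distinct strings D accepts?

The useful subgraph on states {q0, q1, q5} is acyclic, so L(D) is finite; the longest accepting path visits 3 useful states, giving maximum string length 2.
Counting accepting paths from q1 by length: 1 of length 0, 1 of length 1, 1 of length 2. Total 3.

3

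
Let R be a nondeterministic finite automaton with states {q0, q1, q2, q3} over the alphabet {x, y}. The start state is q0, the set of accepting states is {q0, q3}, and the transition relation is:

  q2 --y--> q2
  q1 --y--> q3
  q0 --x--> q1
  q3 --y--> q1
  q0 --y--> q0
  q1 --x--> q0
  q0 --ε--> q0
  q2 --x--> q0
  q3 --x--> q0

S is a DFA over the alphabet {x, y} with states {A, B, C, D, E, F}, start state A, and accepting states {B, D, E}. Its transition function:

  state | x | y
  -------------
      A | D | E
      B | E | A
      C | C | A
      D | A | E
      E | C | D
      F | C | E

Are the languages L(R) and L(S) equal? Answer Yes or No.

No

The empty string ε is accepted by R but rejected by S.
So L(R) ≠ L(S).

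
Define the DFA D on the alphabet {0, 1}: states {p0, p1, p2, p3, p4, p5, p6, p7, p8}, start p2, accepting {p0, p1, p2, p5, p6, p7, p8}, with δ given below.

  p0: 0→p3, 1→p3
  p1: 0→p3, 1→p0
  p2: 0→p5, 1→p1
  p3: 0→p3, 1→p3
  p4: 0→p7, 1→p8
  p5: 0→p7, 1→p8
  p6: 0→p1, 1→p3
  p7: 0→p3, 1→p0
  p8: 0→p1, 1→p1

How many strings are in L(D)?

11

The useful subgraph on states {p0, p1, p2, p5, p7, p8} is acyclic, so L(D) is finite; the longest accepting path visits 5 useful states, giving maximum string length 4.
Counting accepting paths from p2 by length: 1 of length 0, 2 of length 1, 3 of length 2, 3 of length 3, 2 of length 4. Total 11.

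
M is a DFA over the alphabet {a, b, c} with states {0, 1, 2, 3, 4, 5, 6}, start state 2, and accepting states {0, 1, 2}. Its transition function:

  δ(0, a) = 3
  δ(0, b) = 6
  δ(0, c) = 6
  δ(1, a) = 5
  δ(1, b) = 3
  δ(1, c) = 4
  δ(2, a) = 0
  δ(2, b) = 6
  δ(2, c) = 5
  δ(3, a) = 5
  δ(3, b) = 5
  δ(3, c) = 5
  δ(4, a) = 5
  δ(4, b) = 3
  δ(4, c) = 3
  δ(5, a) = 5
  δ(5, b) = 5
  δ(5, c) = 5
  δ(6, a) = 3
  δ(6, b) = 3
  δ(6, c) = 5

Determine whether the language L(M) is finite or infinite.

finite

The useful states (reachable from 2 and able to reach an accepting state) are {0, 2}.
Restricted to these states the transition graph has no cycle, so every accepting path has bounded length and L is finite.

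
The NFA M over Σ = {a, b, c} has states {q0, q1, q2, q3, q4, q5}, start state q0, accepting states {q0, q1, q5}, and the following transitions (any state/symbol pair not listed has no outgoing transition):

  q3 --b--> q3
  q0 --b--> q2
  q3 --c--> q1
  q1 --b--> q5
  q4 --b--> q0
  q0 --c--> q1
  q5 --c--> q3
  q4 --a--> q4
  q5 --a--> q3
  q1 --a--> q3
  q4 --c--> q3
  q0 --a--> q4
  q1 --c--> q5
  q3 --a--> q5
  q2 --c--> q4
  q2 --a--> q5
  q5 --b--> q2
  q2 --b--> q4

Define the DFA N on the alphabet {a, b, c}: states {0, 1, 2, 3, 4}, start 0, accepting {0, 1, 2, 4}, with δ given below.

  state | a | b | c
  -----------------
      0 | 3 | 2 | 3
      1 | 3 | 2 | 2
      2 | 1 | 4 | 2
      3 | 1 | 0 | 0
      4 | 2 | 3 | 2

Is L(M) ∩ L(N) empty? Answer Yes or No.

The empty string ε is accepted by both M and N.
Hence L(M) ∩ L(N) ≠ ∅.

No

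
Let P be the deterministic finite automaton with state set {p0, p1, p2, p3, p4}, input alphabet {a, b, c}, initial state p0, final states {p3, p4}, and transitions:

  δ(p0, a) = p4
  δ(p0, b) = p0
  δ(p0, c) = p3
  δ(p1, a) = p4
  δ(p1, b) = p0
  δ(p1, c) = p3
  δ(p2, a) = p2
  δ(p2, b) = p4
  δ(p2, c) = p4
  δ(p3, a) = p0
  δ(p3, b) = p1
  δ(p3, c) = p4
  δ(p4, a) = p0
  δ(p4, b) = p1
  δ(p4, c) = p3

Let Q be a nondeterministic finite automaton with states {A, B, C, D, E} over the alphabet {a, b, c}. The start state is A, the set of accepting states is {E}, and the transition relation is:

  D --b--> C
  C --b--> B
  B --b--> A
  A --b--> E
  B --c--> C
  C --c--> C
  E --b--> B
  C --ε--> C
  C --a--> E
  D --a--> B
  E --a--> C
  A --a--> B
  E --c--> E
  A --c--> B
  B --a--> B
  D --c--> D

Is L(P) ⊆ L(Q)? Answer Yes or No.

The string a is in L(P) but not in L(Q).
So L(P) ⊄ L(Q).

No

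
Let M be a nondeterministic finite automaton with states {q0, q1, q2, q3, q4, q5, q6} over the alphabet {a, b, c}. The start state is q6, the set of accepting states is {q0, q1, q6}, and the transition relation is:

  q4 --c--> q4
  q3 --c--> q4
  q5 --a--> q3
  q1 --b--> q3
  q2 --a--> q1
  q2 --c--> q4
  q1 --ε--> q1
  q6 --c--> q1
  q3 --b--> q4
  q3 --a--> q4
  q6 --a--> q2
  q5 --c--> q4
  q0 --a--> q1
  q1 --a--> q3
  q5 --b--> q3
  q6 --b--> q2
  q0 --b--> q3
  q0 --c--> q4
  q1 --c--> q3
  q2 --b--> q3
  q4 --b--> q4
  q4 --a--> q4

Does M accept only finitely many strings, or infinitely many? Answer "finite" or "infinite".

The useful states (reachable from q6 and able to reach an accepting state) are {q1, q2, q6}.
Restricted to these states the transition graph has no cycle, so every accepting path has bounded length and L is finite.

finite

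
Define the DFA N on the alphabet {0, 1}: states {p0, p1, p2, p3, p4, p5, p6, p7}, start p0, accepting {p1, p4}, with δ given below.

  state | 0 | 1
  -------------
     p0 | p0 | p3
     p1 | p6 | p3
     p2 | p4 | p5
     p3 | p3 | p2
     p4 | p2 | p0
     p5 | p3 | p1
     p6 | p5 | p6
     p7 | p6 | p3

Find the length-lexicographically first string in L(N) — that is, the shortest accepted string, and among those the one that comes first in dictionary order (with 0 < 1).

110

A breadth-first search from p0 reaches an accepting state first via the path p0 → p3 → p2 → p4 on input 110.
No string of length < 3 is accepted (BFS exhausts all shorter strings without reaching an accepting state), and 110 is the lexicographically least accepting string of length 3.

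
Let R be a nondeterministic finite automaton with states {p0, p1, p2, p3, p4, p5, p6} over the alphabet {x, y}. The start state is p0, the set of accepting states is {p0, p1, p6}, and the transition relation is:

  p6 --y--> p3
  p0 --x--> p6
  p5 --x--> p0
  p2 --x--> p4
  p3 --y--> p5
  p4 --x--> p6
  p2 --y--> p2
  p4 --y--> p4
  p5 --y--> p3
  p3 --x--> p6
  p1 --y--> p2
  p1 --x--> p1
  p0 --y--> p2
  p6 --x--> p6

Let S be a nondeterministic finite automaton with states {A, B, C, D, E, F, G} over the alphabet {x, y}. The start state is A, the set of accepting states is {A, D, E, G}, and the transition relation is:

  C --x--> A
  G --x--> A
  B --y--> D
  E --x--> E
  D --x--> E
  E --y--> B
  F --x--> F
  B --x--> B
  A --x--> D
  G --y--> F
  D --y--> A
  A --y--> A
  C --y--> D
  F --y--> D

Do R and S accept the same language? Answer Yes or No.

No

The string xxyx is accepted by R but rejected by S.
So L(R) ≠ L(S).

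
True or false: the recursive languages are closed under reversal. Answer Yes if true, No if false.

Yes

Reverse the input on the tape and then run the decider for L; this halts and accepts exactly Lᴿ.
So the recursive languages are closed under reversal.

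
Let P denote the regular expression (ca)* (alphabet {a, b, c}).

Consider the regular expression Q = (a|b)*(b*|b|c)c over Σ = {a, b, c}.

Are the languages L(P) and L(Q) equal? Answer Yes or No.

The empty string ε is accepted by P but rejected by Q.
So L(P) ≠ L(Q).

No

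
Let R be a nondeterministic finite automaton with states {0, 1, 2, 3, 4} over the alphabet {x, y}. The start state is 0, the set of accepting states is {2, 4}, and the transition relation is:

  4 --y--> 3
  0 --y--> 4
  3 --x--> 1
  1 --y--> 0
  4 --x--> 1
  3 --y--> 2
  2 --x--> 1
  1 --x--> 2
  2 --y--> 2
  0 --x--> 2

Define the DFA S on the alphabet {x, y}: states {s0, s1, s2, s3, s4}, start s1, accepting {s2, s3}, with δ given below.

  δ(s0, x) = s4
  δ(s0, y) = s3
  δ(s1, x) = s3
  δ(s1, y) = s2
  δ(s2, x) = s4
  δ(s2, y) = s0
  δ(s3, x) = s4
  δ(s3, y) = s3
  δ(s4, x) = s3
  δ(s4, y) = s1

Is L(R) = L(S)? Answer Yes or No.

Yes

Exploring the product automaton R × S from the start pair (0, s1), following both machines on each input symbol, reaches 5 state pairs: (0, s1), (2, s3), (4, s2), (1, s4), (3, s0).
R accepts in {2, 4} and S accepts in {s2, s3}. In every reachable pair the two components are either both accepting — (2, s3), (4, s2) — or both non-accepting, so no string is accepted by exactly one of the machines: L(R) \ L(S) and L(S) \ L(R) are both empty.
Hence every string is accepted by R iff it is accepted by S, and the two languages coincide.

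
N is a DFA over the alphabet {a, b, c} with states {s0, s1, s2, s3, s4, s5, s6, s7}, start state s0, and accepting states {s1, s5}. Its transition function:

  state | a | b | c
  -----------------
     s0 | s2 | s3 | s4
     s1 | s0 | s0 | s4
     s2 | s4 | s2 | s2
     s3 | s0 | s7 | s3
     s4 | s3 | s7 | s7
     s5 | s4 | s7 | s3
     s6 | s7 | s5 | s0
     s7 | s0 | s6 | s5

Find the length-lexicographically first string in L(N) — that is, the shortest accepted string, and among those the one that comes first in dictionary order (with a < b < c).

bbc

A breadth-first search from s0 reaches an accepting state first via the path s0 → s3 → s7 → s5 on input bbc.
No string of length < 3 is accepted (BFS exhausts all shorter strings without reaching an accepting state), and bbc is the lexicographically least accepting string of length 3.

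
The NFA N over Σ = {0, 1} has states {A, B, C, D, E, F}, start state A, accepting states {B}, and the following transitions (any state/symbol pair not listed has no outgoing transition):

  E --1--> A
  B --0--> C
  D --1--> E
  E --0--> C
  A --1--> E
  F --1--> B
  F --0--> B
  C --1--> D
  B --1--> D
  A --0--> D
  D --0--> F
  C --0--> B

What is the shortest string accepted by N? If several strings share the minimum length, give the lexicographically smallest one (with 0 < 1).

A breadth-first search from A reaches an accepting state first via the path A → D → F → B on input 000.
No string of length < 3 is accepted (BFS exhausts all shorter strings without reaching an accepting state), and 000 is the lexicographically least accepting string of length 3.

000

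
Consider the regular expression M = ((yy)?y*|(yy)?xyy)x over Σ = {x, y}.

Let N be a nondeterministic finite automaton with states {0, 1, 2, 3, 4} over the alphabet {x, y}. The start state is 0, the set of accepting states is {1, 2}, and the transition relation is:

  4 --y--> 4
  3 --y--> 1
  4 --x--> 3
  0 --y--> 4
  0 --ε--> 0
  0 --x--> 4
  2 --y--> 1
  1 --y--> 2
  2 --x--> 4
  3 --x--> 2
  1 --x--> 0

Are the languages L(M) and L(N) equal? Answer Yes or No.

The string x is accepted by M but rejected by N.
So L(M) ≠ L(N).

No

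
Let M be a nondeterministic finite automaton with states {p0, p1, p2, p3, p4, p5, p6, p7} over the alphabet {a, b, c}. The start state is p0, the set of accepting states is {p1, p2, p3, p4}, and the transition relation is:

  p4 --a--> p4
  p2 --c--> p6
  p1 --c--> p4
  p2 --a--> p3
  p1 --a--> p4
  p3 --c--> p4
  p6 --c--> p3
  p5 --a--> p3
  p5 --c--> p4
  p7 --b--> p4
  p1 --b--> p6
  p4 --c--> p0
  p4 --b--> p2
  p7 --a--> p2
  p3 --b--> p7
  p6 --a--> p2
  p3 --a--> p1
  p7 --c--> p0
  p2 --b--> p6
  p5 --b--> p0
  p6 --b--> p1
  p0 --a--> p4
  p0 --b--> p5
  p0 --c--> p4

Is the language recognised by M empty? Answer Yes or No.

No

The string a is accepted: the run p0 → p4 ends in the accepting state p4.
Since at least one string is accepted, L(M) is not empty.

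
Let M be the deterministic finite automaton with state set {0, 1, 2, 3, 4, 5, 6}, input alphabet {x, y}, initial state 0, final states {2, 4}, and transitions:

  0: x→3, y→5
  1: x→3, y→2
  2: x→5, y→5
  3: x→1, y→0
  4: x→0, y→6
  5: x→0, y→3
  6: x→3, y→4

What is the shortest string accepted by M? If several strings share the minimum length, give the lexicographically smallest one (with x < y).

A breadth-first search from 0 reaches an accepting state first via the path 0 → 3 → 1 → 2 on input xxy.
No string of length < 3 is accepted (BFS exhausts all shorter strings without reaching an accepting state), and xxy is the lexicographically least accepting string of length 3.

xxy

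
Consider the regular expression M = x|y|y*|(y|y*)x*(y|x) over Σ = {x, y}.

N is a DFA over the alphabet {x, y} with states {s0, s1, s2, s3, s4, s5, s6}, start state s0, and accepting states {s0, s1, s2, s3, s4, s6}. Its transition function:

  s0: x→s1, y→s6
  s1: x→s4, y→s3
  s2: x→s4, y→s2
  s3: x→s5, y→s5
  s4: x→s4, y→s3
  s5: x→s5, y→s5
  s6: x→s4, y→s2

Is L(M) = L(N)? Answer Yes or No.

Yes

Converting the expression M to a DFA (subset construction, then merging equivalent states) gives the minimal DFA with states {m0, m1, m2, m3}, start state m0, accepting states {m0, m1, m2} and transitions m0: x→m1, y→m0; m1: x→m1, y→m2; m2: x→m3, y→m3; m3: x→m3, y→m3.
Exploring the product automaton M × N from the start pair (m0, s0), following both machines on each input symbol, reaches 7 state pairs: (m0, s0), (m1, s1), (m0, s6), (m1, s4), (m2, s3), (m0, s2), (m3, s5).
M accepts in {m0, m1, m2} and N accepts in {s0, s1, s2, s3, s4, s6}. In every reachable pair the two components are either both accepting — (m0, s0), (m1, s1), (m0, s6), (m1, s4), (m2, s3), (m0, s2) — or both non-accepting, so no string is accepted by exactly one of the machines: L(M) \ L(N) and L(N) \ L(M) are both empty.
Hence every string is accepted by M iff it is accepted by N, and the two languages coincide.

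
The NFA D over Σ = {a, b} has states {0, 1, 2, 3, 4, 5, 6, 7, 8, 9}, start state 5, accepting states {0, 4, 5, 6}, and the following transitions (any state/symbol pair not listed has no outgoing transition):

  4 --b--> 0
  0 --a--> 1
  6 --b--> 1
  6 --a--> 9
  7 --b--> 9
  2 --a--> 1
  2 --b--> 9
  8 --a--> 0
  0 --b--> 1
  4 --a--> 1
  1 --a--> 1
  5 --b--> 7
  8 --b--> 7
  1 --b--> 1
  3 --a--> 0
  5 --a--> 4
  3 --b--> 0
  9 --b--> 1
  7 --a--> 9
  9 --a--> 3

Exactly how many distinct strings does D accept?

7

The useful subgraph on states {0, 3, 4, 5, 7, 9} is acyclic, so L(D) is finite; the longest accepting path visits 5 useful states, giving maximum string length 4.
Counting accepting paths from 5 by length: 1 of length 0, 1 of length 1, 1 of length 2, 4 of length 4. Total 7.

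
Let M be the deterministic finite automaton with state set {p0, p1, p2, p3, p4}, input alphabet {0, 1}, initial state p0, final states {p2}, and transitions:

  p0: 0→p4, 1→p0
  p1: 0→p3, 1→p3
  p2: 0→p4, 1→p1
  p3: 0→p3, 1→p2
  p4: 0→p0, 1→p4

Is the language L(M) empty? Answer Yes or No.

The states reachable from the start state are {p0, p4}.
None of the accepting states {p2} is reachable, so no string is accepted and L(M) = ∅.

Yes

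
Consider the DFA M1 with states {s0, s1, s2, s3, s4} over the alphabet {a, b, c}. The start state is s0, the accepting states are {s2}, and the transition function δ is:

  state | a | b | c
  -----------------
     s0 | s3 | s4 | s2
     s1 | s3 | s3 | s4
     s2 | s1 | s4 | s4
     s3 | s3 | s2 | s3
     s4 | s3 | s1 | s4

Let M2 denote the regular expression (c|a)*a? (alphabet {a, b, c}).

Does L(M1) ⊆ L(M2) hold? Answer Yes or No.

No

The string ab is in L(M1) but not in L(M2).
So L(M1) ⊄ L(M2).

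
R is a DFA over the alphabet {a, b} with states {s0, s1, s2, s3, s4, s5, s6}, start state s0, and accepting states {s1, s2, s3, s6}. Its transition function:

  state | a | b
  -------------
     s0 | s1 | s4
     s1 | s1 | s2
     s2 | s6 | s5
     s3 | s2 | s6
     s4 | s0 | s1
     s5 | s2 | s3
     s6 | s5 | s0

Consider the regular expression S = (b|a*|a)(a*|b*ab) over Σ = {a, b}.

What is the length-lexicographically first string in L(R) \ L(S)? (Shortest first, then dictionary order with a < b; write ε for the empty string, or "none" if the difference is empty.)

bb

The string bb is accepted by R but not by S.
No shorter string lies in the difference, and bb is the lexicographically first length-2 string in L(R) \ L(S).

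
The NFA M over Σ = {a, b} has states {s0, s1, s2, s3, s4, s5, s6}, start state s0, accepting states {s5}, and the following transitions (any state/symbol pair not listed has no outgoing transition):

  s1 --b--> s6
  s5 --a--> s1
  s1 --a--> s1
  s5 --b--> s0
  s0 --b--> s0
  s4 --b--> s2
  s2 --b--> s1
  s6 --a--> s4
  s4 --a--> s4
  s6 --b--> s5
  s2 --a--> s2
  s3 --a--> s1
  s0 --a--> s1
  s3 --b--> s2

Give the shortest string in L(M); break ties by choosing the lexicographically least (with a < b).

abb

A breadth-first search from s0 reaches an accepting state first via the path s0 → s1 → s6 → s5 on input abb.
No string of length < 3 is accepted (BFS exhausts all shorter strings without reaching an accepting state), and abb is the lexicographically least accepting string of length 3.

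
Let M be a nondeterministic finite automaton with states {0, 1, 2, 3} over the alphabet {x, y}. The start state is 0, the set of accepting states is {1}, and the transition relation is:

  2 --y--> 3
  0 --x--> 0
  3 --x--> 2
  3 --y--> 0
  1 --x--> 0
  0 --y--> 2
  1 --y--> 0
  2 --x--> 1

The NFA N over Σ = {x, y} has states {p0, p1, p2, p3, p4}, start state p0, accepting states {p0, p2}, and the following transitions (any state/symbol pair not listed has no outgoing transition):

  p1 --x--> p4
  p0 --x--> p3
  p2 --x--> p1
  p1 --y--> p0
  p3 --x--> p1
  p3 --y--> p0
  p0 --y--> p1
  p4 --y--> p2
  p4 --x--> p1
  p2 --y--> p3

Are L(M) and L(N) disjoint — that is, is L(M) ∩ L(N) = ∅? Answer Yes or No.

Exploring the product automaton M × N from the start pair (0, p0), following both machines on each input symbol, reaches 17 state pairs: (0, p0), (0, p3), (2, p1), (0, p1), (2, p0), (1, p4), (3, p0), (0, p4), (1, p3), (3, p1), (0, p2), (2, p3), (2, p2), (2, p4), (1, p1), (3, p3), (3, p2).
M accepts in {1} and N accepts in {p0, p2}; no reachable pair has both components accepting, so no string drives both machines to acceptance simultaneously and L(M) ∩ L(N) = ∅.
So no string is accepted by both, and the intersection is empty.

Yes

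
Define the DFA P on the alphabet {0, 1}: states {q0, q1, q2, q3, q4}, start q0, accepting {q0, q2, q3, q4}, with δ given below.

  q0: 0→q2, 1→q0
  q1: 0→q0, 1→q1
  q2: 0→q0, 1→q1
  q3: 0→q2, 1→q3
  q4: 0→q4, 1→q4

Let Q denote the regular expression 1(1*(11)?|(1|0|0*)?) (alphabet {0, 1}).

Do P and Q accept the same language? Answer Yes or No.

The empty string ε is accepted by P but rejected by Q.
So L(P) ≠ L(Q).

No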